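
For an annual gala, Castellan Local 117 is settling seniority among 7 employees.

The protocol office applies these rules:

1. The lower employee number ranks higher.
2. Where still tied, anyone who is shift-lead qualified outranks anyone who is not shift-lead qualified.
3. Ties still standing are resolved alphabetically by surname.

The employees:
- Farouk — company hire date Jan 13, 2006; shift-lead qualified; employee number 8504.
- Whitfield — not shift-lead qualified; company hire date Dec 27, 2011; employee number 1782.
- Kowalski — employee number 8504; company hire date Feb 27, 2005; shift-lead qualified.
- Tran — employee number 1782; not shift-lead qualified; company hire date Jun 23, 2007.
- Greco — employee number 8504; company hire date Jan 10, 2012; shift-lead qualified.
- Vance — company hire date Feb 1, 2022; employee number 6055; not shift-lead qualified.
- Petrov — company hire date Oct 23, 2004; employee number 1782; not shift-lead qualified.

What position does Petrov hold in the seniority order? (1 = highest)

By employee number (lower first): Petrov, Tran and Whitfield (each 1782); then Vance (6055); then Farouk, Greco and Kowalski (each 8504).
Petrov, Tran and Whitfield are each not shift-lead qualified, so the next rule applies.
Among Petrov, Tran and Whitfield, alphabetically by surname: Petrov before Tran before Whitfield.
Farouk, Greco and Kowalski are each shift-lead qualified, so the next rule applies.
Among Farouk, Greco and Kowalski, alphabetically by surname: Farouk before Greco before Kowalski.
Order: Petrov, Tran, Whitfield, Vance, Farouk, Greco, Kowalski. So position 1.

1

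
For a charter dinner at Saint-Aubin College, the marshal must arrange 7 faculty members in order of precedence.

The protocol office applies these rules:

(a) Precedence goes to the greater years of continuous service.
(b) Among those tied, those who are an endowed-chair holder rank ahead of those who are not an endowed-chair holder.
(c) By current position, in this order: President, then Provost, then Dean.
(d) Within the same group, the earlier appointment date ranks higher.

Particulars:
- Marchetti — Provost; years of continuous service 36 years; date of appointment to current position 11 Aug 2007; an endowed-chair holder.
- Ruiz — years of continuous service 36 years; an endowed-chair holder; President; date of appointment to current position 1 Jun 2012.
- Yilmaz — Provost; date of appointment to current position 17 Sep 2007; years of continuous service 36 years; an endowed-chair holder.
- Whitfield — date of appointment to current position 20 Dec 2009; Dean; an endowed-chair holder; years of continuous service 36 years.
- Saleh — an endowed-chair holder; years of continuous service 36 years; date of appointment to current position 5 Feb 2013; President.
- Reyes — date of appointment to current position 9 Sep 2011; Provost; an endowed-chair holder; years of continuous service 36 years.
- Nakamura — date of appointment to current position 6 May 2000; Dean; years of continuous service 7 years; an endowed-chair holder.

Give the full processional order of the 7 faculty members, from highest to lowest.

Ruiz, Saleh, Marchetti, Yilmaz, Reyes, Whitfield, Nakamura

By years of continuous service (higher first): Ruiz, Saleh, Marchetti, Yilmaz, Reyes and Whitfield (each 36 years); then Nakamura (7 years).
Ruiz, Saleh, Marchetti, Yilmaz, Reyes and Whitfield are each an endowed-chair holder, so the next rule applies.
Among Ruiz, Saleh, Marchetti, Yilmaz, Reyes and Whitfield, by current position: Ruiz and Saleh (President) before Marchetti, Yilmaz and Reyes (Provost) before Whitfield (Dean).
Among Ruiz and Saleh, by date of appointment to current position (earlier first): Ruiz (1 Jun 2012) before Saleh (5 Feb 2013).
Among Marchetti, Yilmaz and Reyes, by date of appointment to current position (earlier first): Marchetti (11 Aug 2007) before Yilmaz (17 Sep 2007) before Reyes (9 Sep 2011).
Full order: Ruiz, Saleh, Marchetti, Yilmaz, Reyes, Whitfield, Nakamura.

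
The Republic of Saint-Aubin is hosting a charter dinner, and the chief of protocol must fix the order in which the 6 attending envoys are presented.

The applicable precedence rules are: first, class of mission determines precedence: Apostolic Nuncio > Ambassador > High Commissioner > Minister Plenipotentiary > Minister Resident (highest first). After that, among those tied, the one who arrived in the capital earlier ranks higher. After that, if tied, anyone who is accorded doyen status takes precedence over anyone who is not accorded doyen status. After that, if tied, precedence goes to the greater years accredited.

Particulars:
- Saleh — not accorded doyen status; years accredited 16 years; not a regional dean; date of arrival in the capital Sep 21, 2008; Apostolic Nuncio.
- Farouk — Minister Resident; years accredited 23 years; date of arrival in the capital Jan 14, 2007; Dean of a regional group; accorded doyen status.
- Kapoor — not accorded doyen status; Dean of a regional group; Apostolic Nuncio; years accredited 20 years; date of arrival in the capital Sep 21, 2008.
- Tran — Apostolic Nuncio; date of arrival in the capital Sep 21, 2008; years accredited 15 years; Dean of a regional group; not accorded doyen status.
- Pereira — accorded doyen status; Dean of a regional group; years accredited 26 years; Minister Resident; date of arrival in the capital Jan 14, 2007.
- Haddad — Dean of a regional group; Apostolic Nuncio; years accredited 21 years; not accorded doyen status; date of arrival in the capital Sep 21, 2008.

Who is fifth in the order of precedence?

By class of mission: Haddad, Kapoor, Saleh and Tran (Apostolic Nuncio); then Pereira and Farouk (Minister Resident).
Haddad, Kapoor, Saleh and Tran all have date of arrival in the capital Sep 21, 2008, so the next rule applies.
Haddad, Kapoor, Saleh and Tran are each not accorded doyen status, so the next rule applies.
Among Haddad, Kapoor, Saleh and Tran, by years accredited (higher first): Haddad (21 years) before Kapoor (20 years) before Saleh (16 years) before Tran (15 years).
Pereira and Farouk both have date of arrival in the capital Jan 14, 2007, so the next rule applies.
Pereira and Farouk are each accorded doyen status, so the next rule applies.
Among Pereira and Farouk, by years accredited (higher first): Pereira (26 years) before Farouk (23 years).
Order: Haddad, Kapoor, Saleh, Tran, Pereira, Farouk.

Pereira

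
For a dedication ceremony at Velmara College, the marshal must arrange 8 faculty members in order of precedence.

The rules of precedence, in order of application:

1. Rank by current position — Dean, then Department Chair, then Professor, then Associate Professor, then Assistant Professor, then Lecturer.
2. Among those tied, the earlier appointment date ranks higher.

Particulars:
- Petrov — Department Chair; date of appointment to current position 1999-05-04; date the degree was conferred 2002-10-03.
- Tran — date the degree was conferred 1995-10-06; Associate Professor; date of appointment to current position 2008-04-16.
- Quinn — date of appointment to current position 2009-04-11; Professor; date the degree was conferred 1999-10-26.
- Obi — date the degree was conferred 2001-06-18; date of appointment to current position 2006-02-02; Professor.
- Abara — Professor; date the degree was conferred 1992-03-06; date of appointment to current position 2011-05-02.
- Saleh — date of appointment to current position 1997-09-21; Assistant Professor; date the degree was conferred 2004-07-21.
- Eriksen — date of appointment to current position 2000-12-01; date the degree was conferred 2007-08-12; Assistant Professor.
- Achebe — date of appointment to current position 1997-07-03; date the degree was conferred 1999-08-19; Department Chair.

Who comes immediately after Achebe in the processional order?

By current position: Achebe and Petrov (Department Chair); then Obi, Quinn and Abara (Professor); then Tran (Associate Professor); then Saleh and Eriksen (Assistant Professor).
Among Achebe and Petrov, by date of appointment to current position (earlier first): Achebe (1997-07-03) before Petrov (1999-05-04).
Among Obi, Quinn and Abara, by date of appointment to current position (earlier first): Obi (2006-02-02) before Quinn (2009-04-11) before Abara (2011-05-02).
Among Saleh and Eriksen, by date of appointment to current position (earlier first): Saleh (1997-09-21) before Eriksen (2000-12-01).
Order: Achebe, Petrov, Obi, Quinn, Abara, Tran, Saleh, Eriksen.

Petrov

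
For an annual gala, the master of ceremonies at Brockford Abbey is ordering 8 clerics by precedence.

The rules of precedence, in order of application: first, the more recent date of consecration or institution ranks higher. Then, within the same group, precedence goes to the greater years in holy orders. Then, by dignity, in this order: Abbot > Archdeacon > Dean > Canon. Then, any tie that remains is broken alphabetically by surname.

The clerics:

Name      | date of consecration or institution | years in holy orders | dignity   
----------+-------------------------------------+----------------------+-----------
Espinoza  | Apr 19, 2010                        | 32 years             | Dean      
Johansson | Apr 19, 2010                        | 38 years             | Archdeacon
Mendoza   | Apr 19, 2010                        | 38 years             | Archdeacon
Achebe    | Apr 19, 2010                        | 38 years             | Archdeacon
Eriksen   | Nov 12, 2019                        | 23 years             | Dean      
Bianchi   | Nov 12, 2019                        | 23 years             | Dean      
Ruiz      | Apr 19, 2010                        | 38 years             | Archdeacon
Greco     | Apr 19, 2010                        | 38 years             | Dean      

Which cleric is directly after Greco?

Espinoza

By date of consecration or institution (later first): Bianchi and Eriksen (both Nov 12, 2019); then Achebe, Johansson, Mendoza, Ruiz, Greco and Espinoza (each Apr 19, 2010).
Bianchi and Eriksen both have years in holy orders 23 years, so the next rule applies.
Bianchi and Eriksen are each Dean, so the next rule applies.
Among Bianchi and Eriksen, alphabetically by surname: Bianchi before Eriksen.
Among Achebe, Johansson, Mendoza, Ruiz, Greco and Espinoza, by years in holy orders (higher first): Achebe, Johansson, Mendoza, Ruiz and Greco (38 years) before Espinoza (32 years).
Among Achebe, Johansson, Mendoza, Ruiz and Greco, by dignity: Achebe, Johansson, Mendoza and Ruiz (Archdeacon) before Greco (Dean).
Among Achebe, Johansson, Mendoza and Ruiz, alphabetically by surname: Achebe before Johansson before Mendoza before Ruiz.
Order: Bianchi, Eriksen, Achebe, Johansson, Mendoza, Ruiz, Greco, Espinoza.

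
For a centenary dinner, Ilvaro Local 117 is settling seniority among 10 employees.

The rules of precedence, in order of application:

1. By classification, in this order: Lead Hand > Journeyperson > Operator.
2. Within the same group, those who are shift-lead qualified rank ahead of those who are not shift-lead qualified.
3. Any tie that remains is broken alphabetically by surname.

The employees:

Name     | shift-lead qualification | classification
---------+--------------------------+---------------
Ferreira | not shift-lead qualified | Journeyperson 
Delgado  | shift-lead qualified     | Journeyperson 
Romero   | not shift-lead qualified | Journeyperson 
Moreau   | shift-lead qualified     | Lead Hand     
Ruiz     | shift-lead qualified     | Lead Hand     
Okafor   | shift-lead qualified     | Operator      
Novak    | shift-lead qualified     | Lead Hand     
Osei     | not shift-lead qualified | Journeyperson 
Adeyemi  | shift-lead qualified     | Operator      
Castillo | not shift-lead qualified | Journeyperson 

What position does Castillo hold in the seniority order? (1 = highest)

By classification: Moreau, Novak and Ruiz (Lead Hand); then Delgado, Castillo, Ferreira, Osei and Romero (Journeyperson); then Adeyemi and Okafor (Operator).
Moreau, Novak and Ruiz are each shift-lead qualified, so the next rule applies.
Among Moreau, Novak and Ruiz, alphabetically by surname: Moreau before Novak before Ruiz.
Among Delgado, Castillo, Ferreira, Osei and Romero, shift-lead qualified before not shift-lead qualified: Delgado (shift-lead qualified) before Castillo, Ferreira, Osei and Romero (not shift-lead qualified).
Among Castillo, Ferreira, Osei and Romero, alphabetically by surname: Castillo before Ferreira before Osei before Romero.
Adeyemi and Okafor are each shift-lead qualified, so the next rule applies.
Among Adeyemi and Okafor, alphabetically by surname: Adeyemi before Okafor.
Order: Moreau, Novak, Ruiz, Delgado, Castillo, Ferreira, Osei, Romero, Adeyemi, Okafor. So position 5.

5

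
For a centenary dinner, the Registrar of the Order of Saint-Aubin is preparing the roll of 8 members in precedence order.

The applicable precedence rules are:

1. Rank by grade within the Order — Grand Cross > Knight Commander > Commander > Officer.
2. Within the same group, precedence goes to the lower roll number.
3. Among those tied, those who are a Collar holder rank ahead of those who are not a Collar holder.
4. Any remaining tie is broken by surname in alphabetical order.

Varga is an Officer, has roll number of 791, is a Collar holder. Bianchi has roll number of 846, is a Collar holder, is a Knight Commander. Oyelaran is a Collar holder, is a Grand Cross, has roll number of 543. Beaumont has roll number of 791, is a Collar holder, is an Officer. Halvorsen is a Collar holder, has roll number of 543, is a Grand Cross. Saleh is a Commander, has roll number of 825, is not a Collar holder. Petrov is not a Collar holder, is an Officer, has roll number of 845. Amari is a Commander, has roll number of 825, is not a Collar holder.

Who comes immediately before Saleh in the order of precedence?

By grade within the Order: Halvorsen and Oyelaran (Grand Cross); then Bianchi (Knight Commander); then Amari and Saleh (Commander); then Beaumont, Varga and Petrov (Officer).
Halvorsen and Oyelaran both have roll number 543, so the next rule applies.
Halvorsen and Oyelaran are each a Collar holder, so the next rule applies.
Among Halvorsen and Oyelaran, alphabetically by surname: Halvorsen before Oyelaran.
Amari and Saleh both have roll number 825, so the next rule applies.
Amari and Saleh are each not a Collar holder, so the next rule applies.
Among Amari and Saleh, alphabetically by surname: Amari before Saleh.
Among Beaumont, Varga and Petrov, by roll number (lower first): Beaumont and Varga (791) before Petrov (845).
Beaumont and Varga are each a Collar holder, so the next rule applies.
Among Beaumont and Varga, alphabetically by surname: Beaumont before Varga.
Order: Halvorsen, Oyelaran, Bianchi, Amari, Saleh, Beaumont, Varga, Petrov.

Amari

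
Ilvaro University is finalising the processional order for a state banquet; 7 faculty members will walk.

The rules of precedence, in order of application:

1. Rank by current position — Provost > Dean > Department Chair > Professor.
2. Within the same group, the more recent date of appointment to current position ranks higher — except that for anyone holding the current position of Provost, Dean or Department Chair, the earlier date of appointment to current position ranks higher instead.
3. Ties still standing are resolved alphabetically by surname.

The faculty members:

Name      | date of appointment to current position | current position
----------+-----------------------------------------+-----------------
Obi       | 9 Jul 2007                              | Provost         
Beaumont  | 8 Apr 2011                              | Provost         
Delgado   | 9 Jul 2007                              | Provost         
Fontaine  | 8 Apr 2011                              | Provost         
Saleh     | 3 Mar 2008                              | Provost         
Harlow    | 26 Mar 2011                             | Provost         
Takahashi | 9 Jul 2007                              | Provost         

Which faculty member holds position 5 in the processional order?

Harlow

By current position: Delgado, Obi, Takahashi, Saleh, Harlow, Beaumont and Fontaine (Provost).
Among Delgado, Obi, Takahashi, Saleh, Harlow, Beaumont and Fontaine, by date of appointment to current position (earlier first) (reversed rule for this group): Delgado, Obi and Takahashi (9 Jul 2007) before Saleh (3 Mar 2008) before Harlow (26 Mar 2011) before Beaumont and Fontaine (8 Apr 2011).
Among Delgado, Obi and Takahashi, alphabetically by surname: Delgado before Obi before Takahashi.
Among Beaumont and Fontaine, alphabetically by surname: Beaumont before Fontaine.
Order: Delgado, Obi, Takahashi, Saleh, Harlow, Beaumont, Fontaine.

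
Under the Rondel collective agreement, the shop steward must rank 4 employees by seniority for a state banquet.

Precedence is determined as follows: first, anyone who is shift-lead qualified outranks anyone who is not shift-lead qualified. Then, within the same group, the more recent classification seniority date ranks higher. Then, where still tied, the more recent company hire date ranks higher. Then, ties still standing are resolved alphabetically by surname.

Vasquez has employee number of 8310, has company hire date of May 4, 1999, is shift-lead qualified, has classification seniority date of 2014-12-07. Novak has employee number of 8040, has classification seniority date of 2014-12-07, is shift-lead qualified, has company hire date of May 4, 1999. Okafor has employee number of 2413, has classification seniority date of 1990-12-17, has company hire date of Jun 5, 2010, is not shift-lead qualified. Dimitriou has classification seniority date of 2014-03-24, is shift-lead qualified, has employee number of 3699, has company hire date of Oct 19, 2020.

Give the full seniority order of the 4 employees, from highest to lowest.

By the first rule: Novak, Vasquez and Dimitriou (each shift-lead qualified); then Okafor (not shift-lead qualified).
Among Novak, Vasquez and Dimitriou, by classification seniority date (later first): Novak and Vasquez (2014-12-07) before Dimitriou (2014-03-24).
Novak and Vasquez both have company hire date May 4, 1999, so the next rule applies.
Among Novak and Vasquez, alphabetically by surname: Novak before Vasquez.
Full order: Novak, Vasquez, Dimitriou, Okafor.

Novak, Vasquez, Dimitriou, Okafor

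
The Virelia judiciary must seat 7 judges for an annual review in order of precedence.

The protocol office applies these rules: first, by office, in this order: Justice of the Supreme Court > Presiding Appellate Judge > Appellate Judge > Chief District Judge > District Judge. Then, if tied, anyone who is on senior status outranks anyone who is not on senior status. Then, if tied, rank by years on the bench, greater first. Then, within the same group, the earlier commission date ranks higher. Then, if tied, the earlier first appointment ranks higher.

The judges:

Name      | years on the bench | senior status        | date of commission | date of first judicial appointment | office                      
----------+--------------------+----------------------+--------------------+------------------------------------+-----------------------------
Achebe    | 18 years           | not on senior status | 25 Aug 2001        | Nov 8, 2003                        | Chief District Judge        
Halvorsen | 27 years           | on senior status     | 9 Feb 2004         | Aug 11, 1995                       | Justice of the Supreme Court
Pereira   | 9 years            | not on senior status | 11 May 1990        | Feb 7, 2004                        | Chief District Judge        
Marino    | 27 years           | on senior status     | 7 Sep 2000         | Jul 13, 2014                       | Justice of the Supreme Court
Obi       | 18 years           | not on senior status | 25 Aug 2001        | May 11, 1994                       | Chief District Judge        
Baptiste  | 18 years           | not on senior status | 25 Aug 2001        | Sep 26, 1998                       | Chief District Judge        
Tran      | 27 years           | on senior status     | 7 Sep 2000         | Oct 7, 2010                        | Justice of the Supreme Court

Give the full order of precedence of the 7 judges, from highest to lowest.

By office: Tran, Marino and Halvorsen (Justice of the Supreme Court); then Obi, Baptiste, Achebe and Pereira (Chief District Judge).
Tran, Marino and Halvorsen are each on senior status, so the next rule applies.
Tran, Marino and Halvorsen all have years on the bench 27 years, so the next rule applies.
Among Tran, Marino and Halvorsen, by date of commission (earlier first): Tran and Marino (7 Sep 2000) before Halvorsen (9 Feb 2004).
Among Tran and Marino, by date of first judicial appointment (earlier first): Tran (Oct 7, 2010) before Marino (Jul 13, 2014).
Obi, Baptiste, Achebe and Pereira are each not on senior status, so the next rule applies.
Among Obi, Baptiste, Achebe and Pereira, by years on the bench (higher first): Obi, Baptiste and Achebe (18 years) before Pereira (9 years).
Obi, Baptiste and Achebe all have date of commission 25 Aug 2001, so the next rule applies.
Among Obi, Baptiste and Achebe, by date of first judicial appointment (earlier first): Obi (May 11, 1994) before Baptiste (Sep 26, 1998) before Achebe (Nov 8, 2003).
Full order: Tran, Marino, Halvorsen, Obi, Baptiste, Achebe, Pereira.

Tran, Marino, Halvorsen, Obi, Baptiste, Achebe, Pereira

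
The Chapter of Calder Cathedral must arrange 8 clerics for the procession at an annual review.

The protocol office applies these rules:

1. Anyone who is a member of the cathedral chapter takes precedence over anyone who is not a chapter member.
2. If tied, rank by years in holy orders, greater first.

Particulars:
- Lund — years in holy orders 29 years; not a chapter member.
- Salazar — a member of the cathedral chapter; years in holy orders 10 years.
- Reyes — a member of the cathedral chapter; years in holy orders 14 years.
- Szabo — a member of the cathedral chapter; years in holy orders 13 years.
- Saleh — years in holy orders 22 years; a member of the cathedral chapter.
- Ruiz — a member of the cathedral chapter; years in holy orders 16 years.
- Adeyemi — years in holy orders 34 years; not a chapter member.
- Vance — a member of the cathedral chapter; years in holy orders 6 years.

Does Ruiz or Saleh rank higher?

By the first rule: Saleh, Ruiz, Reyes, Szabo, Salazar and Vance (each a member of the cathedral chapter); then Adeyemi and Lund (both not a chapter member).
Among Saleh, Ruiz, Reyes, Szabo, Salazar and Vance, by years in holy orders (higher first): Saleh (22 years) before Ruiz (16 years) before Reyes (14 years) before Szabo (13 years) before Salazar (10 years) before Vance (6 years).
Among Adeyemi and Lund, by years in holy orders (higher first): Adeyemi (34 years) before Lund (29 years).
So Saleh takes precedence.

Saleh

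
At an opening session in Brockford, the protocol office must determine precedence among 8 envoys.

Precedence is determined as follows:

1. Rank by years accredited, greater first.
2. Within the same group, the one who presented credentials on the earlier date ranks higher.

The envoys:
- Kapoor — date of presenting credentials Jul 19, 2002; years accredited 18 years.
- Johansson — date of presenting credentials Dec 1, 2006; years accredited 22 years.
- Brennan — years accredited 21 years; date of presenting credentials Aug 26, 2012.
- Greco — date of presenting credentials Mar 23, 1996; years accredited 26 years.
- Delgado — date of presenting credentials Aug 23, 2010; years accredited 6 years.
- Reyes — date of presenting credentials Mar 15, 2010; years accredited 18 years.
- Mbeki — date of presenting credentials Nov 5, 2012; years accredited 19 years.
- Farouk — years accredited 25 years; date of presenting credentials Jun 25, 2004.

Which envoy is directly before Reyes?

Kapoor

By years accredited (higher first): Greco (26 years); then Farouk (25 years); then Johansson (22 years); then Brennan (21 years); then Mbeki (19 years); then Kapoor and Reyes (both 18 years); then Delgado (6 years).
Among Kapoor and Reyes, by date of presenting credentials (earlier first): Kapoor (Jul 19, 2002) before Reyes (Mar 15, 2010).
Order: Greco, Farouk, Johansson, Brennan, Mbeki, Kapoor, Reyes, Delgado.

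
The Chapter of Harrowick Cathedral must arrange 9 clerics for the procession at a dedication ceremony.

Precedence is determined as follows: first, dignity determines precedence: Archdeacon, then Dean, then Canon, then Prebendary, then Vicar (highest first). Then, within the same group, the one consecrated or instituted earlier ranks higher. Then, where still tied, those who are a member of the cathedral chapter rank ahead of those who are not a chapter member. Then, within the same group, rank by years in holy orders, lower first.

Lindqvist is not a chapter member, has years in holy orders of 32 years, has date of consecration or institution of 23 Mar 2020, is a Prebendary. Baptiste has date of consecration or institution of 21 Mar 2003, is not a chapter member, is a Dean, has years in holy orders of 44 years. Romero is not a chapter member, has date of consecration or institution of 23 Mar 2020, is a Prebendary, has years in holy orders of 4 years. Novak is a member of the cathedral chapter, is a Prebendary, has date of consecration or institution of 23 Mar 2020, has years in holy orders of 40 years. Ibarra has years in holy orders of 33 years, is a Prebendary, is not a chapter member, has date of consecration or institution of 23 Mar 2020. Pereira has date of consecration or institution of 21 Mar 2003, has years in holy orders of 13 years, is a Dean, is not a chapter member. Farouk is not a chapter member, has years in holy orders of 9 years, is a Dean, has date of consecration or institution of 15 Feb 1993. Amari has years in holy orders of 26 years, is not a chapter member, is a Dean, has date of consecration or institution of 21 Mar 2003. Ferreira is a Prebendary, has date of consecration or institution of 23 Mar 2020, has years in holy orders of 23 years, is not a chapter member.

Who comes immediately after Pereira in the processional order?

Amari

By dignity: Farouk, Pereira, Amari and Baptiste (Dean); then Novak, Romero, Ferreira, Lindqvist and Ibarra (Prebendary).
Among Farouk, Pereira, Amari and Baptiste, by date of consecration or institution (earlier first): Farouk (15 Feb 1993) before Pereira, Amari and Baptiste (21 Mar 2003).
Pereira, Amari and Baptiste are each not a chapter member, so the next rule applies.
Among Pereira, Amari and Baptiste, by years in holy orders (lower first): Pereira (13 years) before Amari (26 years) before Baptiste (44 years).
Novak, Romero, Ferreira, Lindqvist and Ibarra all have date of consecration or institution 23 Mar 2020, so the next rule applies.
Among Novak, Romero, Ferreira, Lindqvist and Ibarra, a member of the cathedral chapter before not a chapter member: Novak (a member of the cathedral chapter) before Romero, Ferreira, Lindqvist and Ibarra (not a chapter member).
Among Romero, Ferreira, Lindqvist and Ibarra, by years in holy orders (lower first): Romero (4 years) before Ferreira (23 years) before Lindqvist (32 years) before Ibarra (33 years).
Order: Farouk, Pereira, Amari, Baptiste, Novak, Romero, Ferreira, Lindqvist, Ibarra.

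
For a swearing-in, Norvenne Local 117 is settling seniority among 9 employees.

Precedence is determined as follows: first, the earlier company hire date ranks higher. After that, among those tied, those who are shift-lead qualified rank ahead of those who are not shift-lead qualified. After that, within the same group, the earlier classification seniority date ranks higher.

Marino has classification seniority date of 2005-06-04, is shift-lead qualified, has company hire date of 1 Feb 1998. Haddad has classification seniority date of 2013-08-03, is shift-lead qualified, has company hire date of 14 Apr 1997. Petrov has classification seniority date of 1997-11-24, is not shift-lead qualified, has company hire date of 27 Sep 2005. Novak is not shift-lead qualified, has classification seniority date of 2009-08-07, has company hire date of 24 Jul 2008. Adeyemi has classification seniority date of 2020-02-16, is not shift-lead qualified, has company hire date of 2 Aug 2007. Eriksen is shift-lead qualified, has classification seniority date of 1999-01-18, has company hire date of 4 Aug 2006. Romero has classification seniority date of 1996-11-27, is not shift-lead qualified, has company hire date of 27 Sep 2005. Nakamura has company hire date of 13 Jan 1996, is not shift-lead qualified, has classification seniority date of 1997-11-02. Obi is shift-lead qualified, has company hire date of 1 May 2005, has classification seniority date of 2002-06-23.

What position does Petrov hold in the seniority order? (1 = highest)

6

By company hire date (earlier first): Nakamura (13 Jan 1996); then Haddad (14 Apr 1997); then Marino (1 Feb 1998); then Obi (1 May 2005); then Romero and Petrov (both 27 Sep 2005); then Eriksen (4 Aug 2006); then Adeyemi (2 Aug 2007); then Novak (24 Jul 2008).
Romero and Petrov are each not shift-lead qualified, so the next rule applies.
Among Romero and Petrov, by classification seniority date (earlier first): Romero (1996-11-27) before Petrov (1997-11-24).
Order: Nakamura, Haddad, Marino, Obi, Romero, Petrov, Eriksen, Adeyemi, Novak. So position 6.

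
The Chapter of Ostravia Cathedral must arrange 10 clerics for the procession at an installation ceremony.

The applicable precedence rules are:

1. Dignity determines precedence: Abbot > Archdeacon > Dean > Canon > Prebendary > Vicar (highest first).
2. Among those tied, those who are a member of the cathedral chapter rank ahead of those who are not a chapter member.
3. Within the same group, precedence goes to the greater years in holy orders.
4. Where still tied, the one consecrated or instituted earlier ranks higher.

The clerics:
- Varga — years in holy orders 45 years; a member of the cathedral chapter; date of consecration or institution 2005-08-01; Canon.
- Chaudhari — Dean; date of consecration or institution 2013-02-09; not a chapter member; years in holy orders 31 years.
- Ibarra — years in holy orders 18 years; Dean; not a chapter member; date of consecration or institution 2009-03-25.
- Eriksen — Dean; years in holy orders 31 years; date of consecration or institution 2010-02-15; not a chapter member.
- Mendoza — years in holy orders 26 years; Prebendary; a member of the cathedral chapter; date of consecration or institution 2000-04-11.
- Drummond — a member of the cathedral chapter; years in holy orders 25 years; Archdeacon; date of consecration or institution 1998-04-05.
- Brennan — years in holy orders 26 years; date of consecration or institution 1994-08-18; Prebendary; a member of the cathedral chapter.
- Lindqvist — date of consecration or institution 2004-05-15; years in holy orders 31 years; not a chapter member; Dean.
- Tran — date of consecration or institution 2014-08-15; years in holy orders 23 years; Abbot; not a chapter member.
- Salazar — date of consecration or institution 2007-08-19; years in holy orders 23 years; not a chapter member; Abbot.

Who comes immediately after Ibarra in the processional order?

By dignity: Salazar and Tran (Abbot); then Drummond (Archdeacon); then Lindqvist, Eriksen, Chaudhari and Ibarra (Dean); then Varga (Canon); then Brennan and Mendoza (Prebendary).
Salazar and Tran are each not a chapter member, so the next rule applies.
Salazar and Tran both have years in holy orders 23 years, so the next rule applies.
Among Salazar and Tran, by date of consecration or institution (earlier first): Salazar (2007-08-19) before Tran (2014-08-15).
Lindqvist, Eriksen, Chaudhari and Ibarra are each not a chapter member, so the next rule applies.
Among Lindqvist, Eriksen, Chaudhari and Ibarra, by years in holy orders (higher first): Lindqvist, Eriksen and Chaudhari (31 years) before Ibarra (18 years).
Among Lindqvist, Eriksen and Chaudhari, by date of consecration or institution (earlier first): Lindqvist (2004-05-15) before Eriksen (2010-02-15) before Chaudhari (2013-02-09).
Brennan and Mendoza are each a member of the cathedral chapter, so the next rule applies.
Brennan and Mendoza both have years in holy orders 26 years, so the next rule applies.
Among Brennan and Mendoza, by date of consecration or institution (earlier first): Brennan (1994-08-18) before Mendoza (2000-04-11).
Order: Salazar, Tran, Drummond, Lindqvist, Eriksen, Chaudhari, Ibarra, Varga, Brennan, Mendoza.

Varga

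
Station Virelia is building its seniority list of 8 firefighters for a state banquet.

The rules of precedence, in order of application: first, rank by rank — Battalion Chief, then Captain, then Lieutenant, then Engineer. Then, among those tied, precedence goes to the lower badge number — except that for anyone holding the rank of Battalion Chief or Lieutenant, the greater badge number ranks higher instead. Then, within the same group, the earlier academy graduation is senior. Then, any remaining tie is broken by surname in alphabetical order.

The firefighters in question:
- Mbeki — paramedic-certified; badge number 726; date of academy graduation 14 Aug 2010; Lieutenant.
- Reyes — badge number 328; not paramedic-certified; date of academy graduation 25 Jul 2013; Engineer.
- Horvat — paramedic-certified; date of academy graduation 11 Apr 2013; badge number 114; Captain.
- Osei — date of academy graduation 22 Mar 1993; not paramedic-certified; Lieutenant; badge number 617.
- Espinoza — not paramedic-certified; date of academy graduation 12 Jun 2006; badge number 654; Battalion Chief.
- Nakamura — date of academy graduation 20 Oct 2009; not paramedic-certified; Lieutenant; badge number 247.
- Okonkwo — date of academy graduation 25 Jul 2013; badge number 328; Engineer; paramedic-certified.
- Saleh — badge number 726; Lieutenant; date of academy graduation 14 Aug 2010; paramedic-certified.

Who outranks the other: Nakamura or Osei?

By rank: Espinoza (Battalion Chief); then Horvat (Captain); then Mbeki, Saleh, Osei and Nakamura (Lieutenant); then Okonkwo and Reyes (Engineer).
Among Mbeki, Saleh, Osei and Nakamura, by badge number (higher first) (reversed rule for this group): Mbeki and Saleh (726) before Osei (617) before Nakamura (247).
Mbeki and Saleh both have date of academy graduation 14 Aug 2010, so the next rule applies.
Among Mbeki and Saleh, alphabetically by surname: Mbeki before Saleh.
Okonkwo and Reyes both have badge number 328, so the next rule applies.
Okonkwo and Reyes both have date of academy graduation 25 Jul 2013, so the next rule applies.
Among Okonkwo and Reyes, alphabetically by surname: Okonkwo before Reyes.
So Osei takes precedence.

Osei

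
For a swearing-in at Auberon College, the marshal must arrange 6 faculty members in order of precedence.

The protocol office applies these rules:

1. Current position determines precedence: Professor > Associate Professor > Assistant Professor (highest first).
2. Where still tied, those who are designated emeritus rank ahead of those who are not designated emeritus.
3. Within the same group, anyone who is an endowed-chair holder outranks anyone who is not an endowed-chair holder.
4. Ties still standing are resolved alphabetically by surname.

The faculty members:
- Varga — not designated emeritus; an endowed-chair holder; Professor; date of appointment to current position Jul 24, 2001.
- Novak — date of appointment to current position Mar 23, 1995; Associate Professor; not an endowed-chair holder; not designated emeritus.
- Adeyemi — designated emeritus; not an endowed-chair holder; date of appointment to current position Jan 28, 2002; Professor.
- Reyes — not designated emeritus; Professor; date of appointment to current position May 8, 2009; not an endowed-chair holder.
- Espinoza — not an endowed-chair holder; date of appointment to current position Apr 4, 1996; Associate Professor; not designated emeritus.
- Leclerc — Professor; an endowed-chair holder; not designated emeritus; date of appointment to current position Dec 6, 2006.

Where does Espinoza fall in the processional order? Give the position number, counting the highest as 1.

By current position: Adeyemi, Leclerc, Varga and Reyes (Professor); then Espinoza and Novak (Associate Professor).
Among Adeyemi, Leclerc, Varga and Reyes, designated emeritus before not designated emeritus: Adeyemi (designated emeritus) before Leclerc, Varga and Reyes (not designated emeritus).
Among Leclerc, Varga and Reyes, an endowed-chair holder before not an endowed-chair holder: Leclerc and Varga (an endowed-chair holder) before Reyes (not an endowed-chair holder).
Among Leclerc and Varga, alphabetically by surname: Leclerc before Varga.
Espinoza and Novak are each not designated emeritus, so the next rule applies.
Espinoza and Novak are each not an endowed-chair holder, so the next rule applies.
Among Espinoza and Novak, alphabetically by surname: Espinoza before Novak.
Order: Adeyemi, Leclerc, Varga, Reyes, Espinoza, Novak. So position 5.

5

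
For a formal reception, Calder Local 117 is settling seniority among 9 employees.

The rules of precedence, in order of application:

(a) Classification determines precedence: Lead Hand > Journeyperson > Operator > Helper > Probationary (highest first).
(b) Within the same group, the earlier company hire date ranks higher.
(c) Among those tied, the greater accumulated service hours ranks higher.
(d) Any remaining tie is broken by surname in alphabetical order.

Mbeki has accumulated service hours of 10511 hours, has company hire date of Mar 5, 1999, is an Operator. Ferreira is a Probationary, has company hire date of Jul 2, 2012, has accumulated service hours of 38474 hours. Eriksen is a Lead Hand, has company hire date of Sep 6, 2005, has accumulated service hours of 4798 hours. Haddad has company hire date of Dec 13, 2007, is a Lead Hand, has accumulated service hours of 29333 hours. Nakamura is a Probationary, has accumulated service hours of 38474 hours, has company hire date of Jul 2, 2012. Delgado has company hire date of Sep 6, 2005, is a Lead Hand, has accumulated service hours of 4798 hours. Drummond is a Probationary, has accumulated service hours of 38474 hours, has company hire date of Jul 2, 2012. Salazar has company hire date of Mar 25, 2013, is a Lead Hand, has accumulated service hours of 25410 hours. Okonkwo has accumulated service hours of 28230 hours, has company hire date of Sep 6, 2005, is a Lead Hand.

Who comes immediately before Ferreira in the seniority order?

Drummond

By classification: Okonkwo, Delgado, Eriksen, Haddad and Salazar (Lead Hand); then Mbeki (Operator); then Drummond, Ferreira and Nakamura (Probationary).
Among Okonkwo, Delgado, Eriksen, Haddad and Salazar, by company hire date (earlier first): Okonkwo, Delgado and Eriksen (Sep 6, 2005) before Haddad (Dec 13, 2007) before Salazar (Mar 25, 2013).
Among Okonkwo, Delgado and Eriksen, by accumulated service hours (higher first): Okonkwo (28230 hours) before Delgado and Eriksen (4798 hours).
Among Delgado and Eriksen, alphabetically by surname: Delgado before Eriksen.
Drummond, Ferreira and Nakamura all have company hire date Jul 2, 2012, so the next rule applies.
Drummond, Ferreira and Nakamura all have accumulated service hours 38474 hours, so the next rule applies.
Among Drummond, Ferreira and Nakamura, alphabetically by surname: Drummond before Ferreira before Nakamura.
Order: Okonkwo, Delgado, Eriksen, Haddad, Salazar, Mbeki, Drummond, Ferreira, Nakamura.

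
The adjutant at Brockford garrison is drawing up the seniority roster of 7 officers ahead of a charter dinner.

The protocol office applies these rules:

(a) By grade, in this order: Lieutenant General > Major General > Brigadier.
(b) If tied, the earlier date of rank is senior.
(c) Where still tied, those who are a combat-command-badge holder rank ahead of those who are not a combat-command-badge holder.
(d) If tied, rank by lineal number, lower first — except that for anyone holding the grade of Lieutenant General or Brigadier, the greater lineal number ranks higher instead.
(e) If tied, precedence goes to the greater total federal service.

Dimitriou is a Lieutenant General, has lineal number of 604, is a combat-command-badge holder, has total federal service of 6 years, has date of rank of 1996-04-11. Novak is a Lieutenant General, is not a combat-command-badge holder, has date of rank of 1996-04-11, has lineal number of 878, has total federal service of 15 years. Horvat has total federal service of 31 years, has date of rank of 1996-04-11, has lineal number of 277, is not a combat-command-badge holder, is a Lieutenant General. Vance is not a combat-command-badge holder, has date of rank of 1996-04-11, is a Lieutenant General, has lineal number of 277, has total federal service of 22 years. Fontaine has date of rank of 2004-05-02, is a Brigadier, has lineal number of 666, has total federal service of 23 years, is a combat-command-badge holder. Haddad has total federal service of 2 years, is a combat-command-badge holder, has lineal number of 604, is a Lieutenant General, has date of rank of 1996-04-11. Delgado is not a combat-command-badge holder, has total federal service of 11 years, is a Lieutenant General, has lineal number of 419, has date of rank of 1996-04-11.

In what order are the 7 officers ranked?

Dimitriou, Haddad, Novak, Delgado, Horvat, Vance, Fontaine

By grade: Dimitriou, Haddad, Novak, Delgado, Horvat and Vance (Lieutenant General); then Fontaine (Brigadier).
Dimitriou, Haddad, Novak, Delgado, Horvat and Vance all have date of rank 1996-04-11, so the next rule applies.
Among Dimitriou, Haddad, Novak, Delgado, Horvat and Vance, a combat-command-badge holder before not a combat-command-badge holder: Dimitriou and Haddad (a combat-command-badge holder) before Novak, Delgado, Horvat and Vance (not a combat-command-badge holder).
Dimitriou and Haddad both have lineal number 604, so the next rule applies.
Among Dimitriou and Haddad, by total federal service (higher first): Dimitriou (6 years) before Haddad (2 years).
Among Novak, Delgado, Horvat and Vance, by lineal number (higher first) (reversed rule for this group): Novak (878) before Delgado (419) before Horvat and Vance (277).
Among Horvat and Vance, by total federal service (higher first): Horvat (31 years) before Vance (22 years).
Full order: Dimitriou, Haddad, Novak, Delgado, Horvat, Vance, Fontaine.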